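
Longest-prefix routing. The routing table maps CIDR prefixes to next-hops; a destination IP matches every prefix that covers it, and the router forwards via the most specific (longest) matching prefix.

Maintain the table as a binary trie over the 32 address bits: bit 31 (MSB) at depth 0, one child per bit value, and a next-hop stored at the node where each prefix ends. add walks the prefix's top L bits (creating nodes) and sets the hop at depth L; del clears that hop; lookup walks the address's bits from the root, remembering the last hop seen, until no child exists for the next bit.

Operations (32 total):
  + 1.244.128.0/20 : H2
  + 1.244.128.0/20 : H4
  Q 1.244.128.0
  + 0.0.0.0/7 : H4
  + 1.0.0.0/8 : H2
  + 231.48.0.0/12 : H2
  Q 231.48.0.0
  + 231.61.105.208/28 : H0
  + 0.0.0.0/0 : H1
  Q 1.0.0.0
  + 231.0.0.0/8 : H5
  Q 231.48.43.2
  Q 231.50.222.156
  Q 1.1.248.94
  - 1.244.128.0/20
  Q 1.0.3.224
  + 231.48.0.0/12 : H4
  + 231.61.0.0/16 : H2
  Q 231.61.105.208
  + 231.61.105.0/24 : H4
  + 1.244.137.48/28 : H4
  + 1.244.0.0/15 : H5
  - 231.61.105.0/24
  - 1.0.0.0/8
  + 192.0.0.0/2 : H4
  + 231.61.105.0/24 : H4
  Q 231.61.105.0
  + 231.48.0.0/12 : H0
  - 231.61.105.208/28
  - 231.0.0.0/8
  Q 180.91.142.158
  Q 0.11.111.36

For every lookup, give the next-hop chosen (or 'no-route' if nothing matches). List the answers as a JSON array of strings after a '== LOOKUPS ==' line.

Process each operation:
  add 1.244.128.0/20 -> H2 at depth 20
  add 1.244.128.0/20 -> H4 at depth 20
  Q 1.244.128.0: descend 00000001111101001000 ; hops seen [H4] ; pick H4
  add 0.0.0.0/7 -> H4 at depth 7
  add 1.0.0.0/8 -> H2 at depth 8
  add 231.48.0.0/12 -> H2 at depth 12
  Q 231.48.0.0: descend 111001110011 ; hops seen [H2] ; pick H2
  add 231.61.105.208/28 -> H0 at depth 28
  add 0.0.0.0/0 -> H1 at depth 0
  Q 1.0.0.0: descend 00000001 ; hops seen [H1,H4,H2] ; pick H2
  add 231.0.0.0/8 -> H5 at depth 8
  Q 231.48.43.2: descend 111001110011 ; hops seen [H1,H5,H2] ; pick H2
  Q 231.50.222.156: descend 111001110011 ; hops seen [H1,H5,H2] ; pick H2
  Q 1.1.248.94: descend 00000001 ; hops seen [H1,H4,H2] ; pick H2
  del 1.244.128.0/20 (clear depth 20)
  Q 1.0.3.224: descend 00000001 ; hops seen [H1,H4,H2] ; pick H2
  add 231.48.0.0/12 -> H4 at depth 12
  add 231.61.0.0/16 -> H2 at depth 16
  Q 231.61.105.208: descend 1110011100111101011010011101 ; hops seen [H1,H5,H4,H2,H0] ; pick H0
  add 231.61.105.0/24 -> H4 at depth 24
  add 1.244.137.48/28 -> H4 at depth 28
  add 1.244.0.0/15 -> H5 at depth 15
  del 231.61.105.0/24 (clear depth 24)
  del 1.0.0.0/8 (clear depth 8)
  add 192.0.0.0/2 -> H4 at depth 2
  add 231.61.105.0/24 -> H4 at depth 24
  Q 231.61.105.0: descend 111001110011110101101001 ; hops seen [H1,H4,H5,H4,H2,H4] ; pick H4
  add 231.48.0.0/12 -> H0 at depth 12
  del 231.61.105.208/28 (clear depth 28)
  del 231.0.0.0/8 (clear depth 8)
  Q 180.91.142.158: descend 1 ; hops seen [H1] ; pick H1
  Q 0.11.111.36: descend 0000000 ; hops seen [H1,H4] ; pick H4

== LOOKUPS ==
["H4","H2","H2","H2","H2","H2","H2","H0","H4","H1","H4"]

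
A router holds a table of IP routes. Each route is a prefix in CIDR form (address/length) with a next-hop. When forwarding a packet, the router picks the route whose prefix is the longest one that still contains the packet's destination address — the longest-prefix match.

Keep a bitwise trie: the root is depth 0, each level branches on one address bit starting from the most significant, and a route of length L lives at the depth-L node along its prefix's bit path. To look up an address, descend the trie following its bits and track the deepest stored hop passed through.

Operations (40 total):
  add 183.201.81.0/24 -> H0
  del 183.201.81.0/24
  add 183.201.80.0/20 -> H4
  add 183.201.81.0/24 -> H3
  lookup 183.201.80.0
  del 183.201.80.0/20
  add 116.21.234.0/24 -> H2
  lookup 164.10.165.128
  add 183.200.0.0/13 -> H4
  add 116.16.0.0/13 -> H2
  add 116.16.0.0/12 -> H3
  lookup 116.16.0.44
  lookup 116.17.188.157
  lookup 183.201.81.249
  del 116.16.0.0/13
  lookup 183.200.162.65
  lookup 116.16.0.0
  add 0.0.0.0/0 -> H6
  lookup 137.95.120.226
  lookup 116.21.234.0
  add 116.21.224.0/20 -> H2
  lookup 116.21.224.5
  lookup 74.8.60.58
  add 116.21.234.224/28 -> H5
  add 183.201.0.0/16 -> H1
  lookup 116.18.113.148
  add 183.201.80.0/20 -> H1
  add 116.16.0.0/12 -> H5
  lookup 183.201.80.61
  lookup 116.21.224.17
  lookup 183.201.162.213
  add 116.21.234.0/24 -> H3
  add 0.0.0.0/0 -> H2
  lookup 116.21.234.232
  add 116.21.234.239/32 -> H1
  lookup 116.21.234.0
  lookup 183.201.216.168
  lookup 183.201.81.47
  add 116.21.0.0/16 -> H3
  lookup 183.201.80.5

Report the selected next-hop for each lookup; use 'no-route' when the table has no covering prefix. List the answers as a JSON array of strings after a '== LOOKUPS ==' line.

Apply in order:
  add 183.201.81.0/24 -> H0 at depth 24
  del 183.201.81.0/24 (clear depth 24)
  add 183.201.80.0/20 -> H4 at depth 20
  add 183.201.81.0/24 -> H3 at depth 24
  lookup 183.201.80.0: bits 10110111110010010101000 walk d0:-→d1:-→d2:-→d3:-→d4:-→d5:-→d6:-→d7:-→d8:-→d9:-→d10:-→d11:-→d12:-→d13:-→d14:-→d15:-→d16:-→d17:-→d18:-→d19:-→d20:H4→d21:-→d22:-→d23:- -> H4
  del 183.201.80.0/20 (clear depth 20)
  add 116.21.234.0/24 -> H2 at depth 24
  lookup 164.10.165.128: bits 101 walk d0:-→d1:-→d2:-→d3:- -> no-route
  add 183.200.0.0/13 -> H4 at depth 13
  add 116.16.0.0/13 -> H2 at depth 13
  add 116.16.0.0/12 -> H3 at depth 12
  lookup 116.16.0.44: bits 0111010000010 walk d0:-→d1:-→d2:-→d3:-→d4:-→d5:-→d6:-→d7:-→d8:-→d9:-→d10:-→d11:-→d12:H3→d13:H2 -> H2
  lookup 116.17.188.157: bits 0111010000010 walk d0:-→d1:-→d2:-→d3:-→d4:-→d5:-→d6:-→d7:-→d8:-→d9:-→d10:-→d11:-→d12:H3→d13:H2 -> H2
  lookup 183.201.81.249: bits 101101111100100101010001 walk d0:-→d1:-→d2:-→d3:-→d4:-→d5:-→d6:-→d7:-→d8:-→d9:-→d10:-→d11:-→d12:-→d13:H4→d14:-→d15:-→d16:-→d17:-→d18:-→d19:-→d20:-→d21:-→d22:-→d23:-→d24:H3 -> H3
  del 116.16.0.0/13 (clear depth 13)
  lookup 183.200.162.65: bits 101101111100100 walk d0:-→d1:-→d2:-→d3:-→d4:-→d5:-→d6:-→d7:-→d8:-→d9:-→d10:-→d11:-→d12:-→d13:H4→d14:-→d15:- -> H4
  lookup 116.16.0.0: bits 0111010000010 walk d0:-→d1:-→d2:-→d3:-→d4:-→d5:-→d6:-→d7:-→d8:-→d9:-→d10:-→d11:-→d12:H3→d13:- -> H3
  add 0.0.0.0/0 -> H6 at depth 0
  lookup 137.95.120.226: bits 10 walk d0:H6→d1:-→d2:- -> H6
  lookup 116.21.234.0: bits 011101000001010111101010 walk d0:H6→d1:-→d2:-→d3:-→d4:-→d5:-→d6:-→d7:-→d8:-→d9:-→d10:-→d11:-→d12:H3→d13:-→d14:-→d15:-→d16:-→d17:-→d18:-→d19:-→d20:-→d21:-→d22:-→d23:-→d24:H2 -> H2
  add 116.21.224.0/20 -> H2 at depth 20
  lookup 116.21.224.5: bits 01110100000101011110 walk d0:H6→d1:-→d2:-→d3:-→d4:-→d5:-→d6:-→d7:-→d8:-→d9:-→d10:-→d11:-→d12:H3→d13:-→d14:-→d15:-→d16:-→d17:-→d18:-→d19:-→d20:H2 -> H2
  lookup 74.8.60.58: bits 01 walk d0:H6→d1:-→d2:- -> H6
  add 116.21.234.224/28 -> H5 at depth 28
  add 183.201.0.0/16 -> H1 at depth 16
  lookup 116.18.113.148: bits 0111010000010 walk d0:H6→d1:-→d2:-→d3:-→d4:-→d5:-→d6:-→d7:-→d8:-→d9:-→d10:-→d11:-→d12:H3→d13:- -> H3
  add 183.201.80.0/20 -> H1 at depth 20
  add 116.16.0.0/12 -> H5 at depth 12
  lookup 183.201.80.61: bits 10110111110010010101000 walk d0:H6→d1:-→d2:-→d3:-→d4:-→d5:-→d6:-→d7:-→d8:-→d9:-→d10:-→d11:-→d12:-→d13:H4→d14:-→d15:-→d16:H1→d17:-→d18:-→d19:-→d20:H1→d21:-→d22:-→d23:- -> H1
  lookup 116.21.224.17: bits 01110100000101011110 walk d0:H6→d1:-→d2:-→d3:-→d4:-→d5:-→d6:-→d7:-→d8:-→d9:-→d10:-→d11:-→d12:H5→d13:-→d14:-→d15:-→d16:-→d17:-→d18:-→d19:-→d20:H2 -> H2
  lookup 183.201.162.213: bits 1011011111001001 walk d0:H6→d1:-→d2:-→d3:-→d4:-→d5:-→d6:-→d7:-→d8:-→d9:-→d10:-→d11:-→d12:-→d13:H4→d14:-→d15:-→d16:H1 -> H1
  add 116.21.234.0/24 -> H3 at depth 24
  add 0.0.0.0/0 -> H2 at depth 0
  lookup 116.21.234.232: bits 0111010000010101111010101110 walk d0:H2→d1:-→d2:-→d3:-→d4:-→d5:-→d6:-→d7:-→d8:-→d9:-→d10:-→d11:-→d12:H5→d13:-→d14:-→d15:-→d16:-→d17:-→d18:-→d19:-→d20:H2→d21:-→d22:-→d23:-→d24:H3→d25:-→d26:-→d27:-→d28:H5 -> H5
  add 116.21.234.239/32 -> H1 at depth 32
  lookup 116.21.234.0: bits 011101000001010111101010 walk d0:H2→d1:-→d2:-→d3:-→d4:-→d5:-→d6:-→d7:-→d8:-→d9:-→d10:-→d11:-→d12:H5→d13:-→d14:-→d15:-→d16:-→d17:-→d18:-→d19:-→d20:H2→d21:-→d22:-→d23:-→d24:H3 -> H3
  lookup 183.201.216.168: bits 1011011111001001 walk d0:H2→d1:-→d2:-→d3:-→d4:-→d5:-→d6:-→d7:-→d8:-→d9:-→d10:-→d11:-→d12:-→d13:H4→d14:-→d15:-→d16:H1 -> H1
  lookup 183.201.81.47: bits 101101111100100101010001 walk d0:H2→d1:-→d2:-→d3:-→d4:-→d5:-→d6:-→d7:-→d8:-→d9:-→d10:-→d11:-→d12:-→d13:H4→d14:-→d15:-→d16:H1→d17:-→d18:-→d19:-→d20:H1→d21:-→d22:-→d23:-→d24:H3 -> H3
  add 116.21.0.0/16 -> H3 at depth 16
  lookup 183.201.80.5: bits 10110111110010010101000 walk d0:H2→d1:-→d2:-→d3:-→d4:-→d5:-→d6:-→d7:-→d8:-→d9:-→d10:-→d11:-→d12:-→d13:H4→d14:-→d15:-→d16:H1→d17:-→d18:-→d19:-→d20:H1→d21:-→d22:-→d23:- -> H1

== LOOKUPS ==
["H4","no-route","H2","H2","H3","H4","H3","H6","H2","H2","H6","H3","H1","H2","H1","H5","H3","H1","H3","H1"]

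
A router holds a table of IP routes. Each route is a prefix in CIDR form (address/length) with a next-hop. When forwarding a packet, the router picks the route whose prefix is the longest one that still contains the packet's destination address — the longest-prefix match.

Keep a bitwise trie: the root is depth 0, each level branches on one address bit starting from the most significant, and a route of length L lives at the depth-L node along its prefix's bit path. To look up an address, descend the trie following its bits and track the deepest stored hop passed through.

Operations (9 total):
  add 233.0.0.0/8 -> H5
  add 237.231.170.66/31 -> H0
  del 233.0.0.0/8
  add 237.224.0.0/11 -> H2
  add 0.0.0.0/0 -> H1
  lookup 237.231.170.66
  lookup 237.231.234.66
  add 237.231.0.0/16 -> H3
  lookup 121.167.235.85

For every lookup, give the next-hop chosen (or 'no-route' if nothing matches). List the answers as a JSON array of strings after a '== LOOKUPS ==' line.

Process each operation:
  add 233.0.0.0/8 -> H5 at depth 8
  add 237.231.170.66/31 -> H0 at depth 31
  del 233.0.0.0/8 (clear depth 8)
  add 237.224.0.0/11 -> H2 at depth 11
  add 0.0.0.0/0 -> H1 at depth 0
  lookup 237.231.170.66: bits 1110110111100111101010100100001 walk d0:H1→d1:-→d2:-→d3:-→d4:-→d5:-→d6:-→d7:-→d8:-→d9:-→d10:-→d11:H2→d12:-→d13:-→d14:-→d15:-→d16:-→d17:-→d18:-→d19:-→d20:-→d21:-→d22:-→d23:-→d24:-→d25:-→d26:-→d27:-→d28:-→d29:-→d30:-→d31:H0 -> H0
  lookup 237.231.234.66: bits 11101101111001111 walk d0:H1→d1:-→d2:-→d3:-→d4:-→d5:-→d6:-→d7:-→d8:-→d9:-→d10:-→d11:H2→d12:-→d13:-→d14:-→d15:-→d16:-→d17:- -> H2
  add 237.231.0.0/16 -> H3 at depth 16
  lookup 121.167.235.85: bits ε walk d0:H1 -> H1

== LOOKUPS ==
["H0","H2","H1"]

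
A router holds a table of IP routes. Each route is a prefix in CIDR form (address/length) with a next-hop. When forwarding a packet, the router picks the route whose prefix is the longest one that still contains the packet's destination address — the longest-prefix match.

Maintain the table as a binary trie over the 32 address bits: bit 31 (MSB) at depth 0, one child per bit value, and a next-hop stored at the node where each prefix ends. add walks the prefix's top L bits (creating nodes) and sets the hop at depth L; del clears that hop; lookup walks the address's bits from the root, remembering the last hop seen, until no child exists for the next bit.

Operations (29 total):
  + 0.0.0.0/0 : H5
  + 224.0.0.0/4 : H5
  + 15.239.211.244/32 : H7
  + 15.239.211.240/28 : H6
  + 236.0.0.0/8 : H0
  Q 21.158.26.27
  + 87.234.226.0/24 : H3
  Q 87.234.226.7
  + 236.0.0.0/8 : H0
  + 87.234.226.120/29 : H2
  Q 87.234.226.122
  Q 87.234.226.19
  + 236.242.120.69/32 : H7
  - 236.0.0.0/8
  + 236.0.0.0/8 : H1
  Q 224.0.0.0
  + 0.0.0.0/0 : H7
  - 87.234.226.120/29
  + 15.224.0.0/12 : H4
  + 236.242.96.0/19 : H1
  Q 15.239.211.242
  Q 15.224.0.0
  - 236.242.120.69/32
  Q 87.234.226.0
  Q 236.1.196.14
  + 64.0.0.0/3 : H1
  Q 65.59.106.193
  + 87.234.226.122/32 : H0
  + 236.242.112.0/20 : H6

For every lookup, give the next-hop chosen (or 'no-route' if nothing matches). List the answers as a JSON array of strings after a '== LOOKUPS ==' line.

Process each operation:
  + 0.0.0.0/0 (H5) depth=0
  + 224.0.0.0/4 (H5) depth=4
  + 15.239.211.244/32 (H7) depth=32
  + 15.239.211.240/28 (H6) depth=28
  + 236.0.0.0/8 (H0) depth=8
  Q 21.158.26.27: descend 000 ; hops seen [H5] ; pick H5
  + 87.234.226.0/24 (H3) depth=24
  Q 87.234.226.7: descend 010101111110101011100010 ; hops seen [H5,H3] ; pick H3
  + 236.0.0.0/8 (H0) depth=8
  + 87.234.226.120/29 (H2) depth=29
  Q 87.234.226.122: descend 01010111111010101110001001111 ; hops seen [H5,H3,H2] ; pick H2
  Q 87.234.226.19: descend 0101011111101010111000100 ; hops seen [H5,H3] ; pick H3
  + 236.242.120.69/32 (H7) depth=32
  - 236.0.0.0/8 clear@8
  + 236.0.0.0/8 (H1) depth=8
  Q 224.0.0.0: descend 1110 ; hops seen [H5,H5] ; pick H5
  + 0.0.0.0/0 (H7) depth=0
  - 87.234.226.120/29 clear@29
  + 15.224.0.0/12 (H4) depth=12
  + 236.242.96.0/19 (H1) depth=19
  Q 15.239.211.242: descend 00001111111011111101001111110 ; hops seen [H7,H4,H6] ; pick H6
  Q 15.224.0.0: descend 000011111110 ; hops seen [H7,H4] ; pick H4
  - 236.242.120.69/32 clear@32
  Q 87.234.226.0: descend 0101011111101010111000100 ; hops seen [H7,H3] ; pick H3
  Q 236.1.196.14: descend 11101100 ; hops seen [H7,H5,H1] ; pick H1
  + 64.0.0.0/3 (H1) depth=3
  Q 65.59.106.193: descend 010 ; hops seen [H7,H1] ; pick H1
  + 87.234.226.122/32 (H0) depth=32
  + 236.242.112.0/20 (H6) depth=20

== LOOKUPS ==
["H5","H3","H2","H3","H5","H6","H4","H3","H1","H1"]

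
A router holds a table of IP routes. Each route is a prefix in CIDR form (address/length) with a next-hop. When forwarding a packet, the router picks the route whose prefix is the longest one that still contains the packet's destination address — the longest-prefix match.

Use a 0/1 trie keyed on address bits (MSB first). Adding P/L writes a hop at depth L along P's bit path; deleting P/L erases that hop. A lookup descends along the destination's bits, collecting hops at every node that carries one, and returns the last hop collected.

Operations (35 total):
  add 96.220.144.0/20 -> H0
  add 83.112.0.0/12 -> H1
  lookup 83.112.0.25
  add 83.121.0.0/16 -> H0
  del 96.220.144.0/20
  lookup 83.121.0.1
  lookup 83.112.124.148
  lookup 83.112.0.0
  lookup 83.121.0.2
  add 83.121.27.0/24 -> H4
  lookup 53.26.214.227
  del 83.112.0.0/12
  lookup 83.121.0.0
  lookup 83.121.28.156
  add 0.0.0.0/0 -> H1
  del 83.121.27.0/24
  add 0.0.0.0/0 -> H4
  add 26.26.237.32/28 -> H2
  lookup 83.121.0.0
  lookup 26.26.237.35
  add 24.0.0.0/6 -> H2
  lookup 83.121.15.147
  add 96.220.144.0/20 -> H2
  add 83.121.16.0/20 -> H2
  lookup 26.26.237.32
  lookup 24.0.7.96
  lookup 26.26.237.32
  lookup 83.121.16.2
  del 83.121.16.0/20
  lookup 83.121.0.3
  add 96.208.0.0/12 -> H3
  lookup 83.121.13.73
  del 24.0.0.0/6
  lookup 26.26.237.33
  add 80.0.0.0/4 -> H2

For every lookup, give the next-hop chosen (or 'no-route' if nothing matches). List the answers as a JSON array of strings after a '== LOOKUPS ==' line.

Trace:
  add 96.220.144.0/20 -> H0 at depth 20
  add 83.112.0.0/12 -> H1 at depth 12
  Q 83.112.0.25: descend 010100110111 ; hops seen [H1] ; pick H1
  add 83.121.0.0/16 -> H0 at depth 16
  - 96.220.144.0/20 clear@20
  Q 83.121.0.1: descend 0101001101111001 ; hops seen [H1,H0] ; pick H0
  Q 83.112.124.148: descend 010100110111 ; hops seen [H1] ; pick H1
  Q 83.112.0.0: descend 010100110111 ; hops seen [H1] ; pick H1
  Q 83.121.0.2: descend 0101001101111001 ; hops seen [H1,H0] ; pick H0
  add 83.121.27.0/24 -> H4 at depth 24
  Q 53.26.214.227: descend 0 ; hops seen [∅] ; pick no-route
  - 83.112.0.0/12 clear@12
  Q 83.121.0.0: descend 0101001101111001000 ; hops seen [H0] ; pick H0
  Q 83.121.28.156: descend 010100110111100100011 ; hops seen [H0] ; pick H0
  add 0.0.0.0/0 -> H1 at depth 0
  - 83.121.27.0/24 clear@24
  add 0.0.0.0/0 -> H4 at depth 0
  add 26.26.237.32/28 -> H2 at depth 28
  Q 83.121.0.0: descend 0101001101111001000 ; hops seen [H4,H0] ; pick H0
  Q 26.26.237.35: descend 0001101000011010111011010010 ; hops seen [H4,H2] ; pick H2
  add 24.0.0.0/6 -> H2 at depth 6
  Q 83.121.15.147: descend 0101001101111001000 ; hops seen [H4,H0] ; pick H0
  add 96.220.144.0/20 -> H2 at depth 20
  add 83.121.16.0/20 -> H2 at depth 20
  Q 26.26.237.32: descend 0001101000011010111011010010 ; hops seen [H4,H2,H2] ; pick H2
  Q 24.0.7.96: descend 000110 ; hops seen [H4,H2] ; pick H2
  Q 26.26.237.32: descend 0001101000011010111011010010 ; hops seen [H4,H2,H2] ; pick H2
  Q 83.121.16.2: descend 01010011011110010001 ; hops seen [H4,H0,H2] ; pick H2
  - 83.121.16.0/20 clear@20
  Q 83.121.0.3: descend 0101001101111001000 ; hops seen [H4,H0] ; pick H0
  add 96.208.0.0/12 -> H3 at depth 12
  Q 83.121.13.73: descend 0101001101111001000 ; hops seen [H4,H0] ; pick H0
  - 24.0.0.0/6 clear@6
  Q 26.26.237.33: descend 0001101000011010111011010010 ; hops seen [H4,H2] ; pick H2
  add 80.0.0.0/4 -> H2 at depth 4

== LOOKUPS ==
["H1","H0","H1","H1","H0","no-route","H0","H0","H0","H2","H0","H2","H2","H2","H2","H0","H0","H2"]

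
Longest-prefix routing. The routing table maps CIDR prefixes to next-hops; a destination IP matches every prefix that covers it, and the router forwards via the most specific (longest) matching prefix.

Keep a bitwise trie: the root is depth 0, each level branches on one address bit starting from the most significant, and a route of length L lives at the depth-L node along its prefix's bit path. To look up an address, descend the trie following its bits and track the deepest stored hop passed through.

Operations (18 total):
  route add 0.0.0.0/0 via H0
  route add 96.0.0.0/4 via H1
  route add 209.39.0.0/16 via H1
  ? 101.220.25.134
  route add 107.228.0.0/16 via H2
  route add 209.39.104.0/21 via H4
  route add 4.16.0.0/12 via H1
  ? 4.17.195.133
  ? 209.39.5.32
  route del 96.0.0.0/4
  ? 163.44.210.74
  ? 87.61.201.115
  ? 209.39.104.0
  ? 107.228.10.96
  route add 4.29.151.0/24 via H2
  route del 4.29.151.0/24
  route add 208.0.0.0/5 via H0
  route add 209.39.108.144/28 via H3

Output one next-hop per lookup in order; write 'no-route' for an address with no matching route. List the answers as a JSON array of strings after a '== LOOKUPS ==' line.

Trace:
  + 0.0.0.0/0 (H0) depth=0
  + 96.0.0.0/4 (H1) depth=4
  + 209.39.0.0/16 (H1) depth=16
  ? 101.220.25.134  path d0:H0→d1:-→d2:-→d3:-→d4:H1  best=H1
  + 107.228.0.0/16 (H2) depth=16
  + 209.39.104.0/21 (H4) depth=21
  + 4.16.0.0/12 (H1) depth=12
  ? 4.17.195.133  path d0:H0→d1:-→d2:-→d3:-→d4:-→d5:-→d6:-→d7:-→d8:-→d9:-→d10:-→d11:-→d12:H1  best=H1
  ? 209.39.5.32  path d0:H0→d1:-→d2:-→d3:-→d4:-→d5:-→d6:-→d7:-→d8:-→d9:-→d10:-→d11:-→d12:-→d13:-→d14:-→d15:-→d16:H1→d17:-  best=H1
  - 96.0.0.0/4 clear@4
  ? 163.44.210.74  path d0:H0→d1:-  best=H0
  ? 87.61.201.115  path d0:H0→d1:-→d2:-  best=H0
  ? 209.39.104.0  path d0:H0→d1:-→d2:-→d3:-→d4:-→d5:-→d6:-→d7:-→d8:-→d9:-→d10:-→d11:-→d12:-→d13:-→d14:-→d15:-→d16:H1→d17:-→d18:-→d19:-→d20:-→d21:H4  best=H4
  ? 107.228.10.96  path d0:H0→d1:-→d2:-→d3:-→d4:-→d5:-→d6:-→d7:-→d8:-→d9:-→d10:-→d11:-→d12:-→d13:-→d14:-→d15:-→d16:H2  best=H2
  + 4.29.151.0/24 (H2) depth=24
  - 4.29.151.0/24 clear@24
  + 208.0.0.0/5 (H0) depth=5
  + 209.39.108.144/28 (H3) depth=28

== LOOKUPS ==
["H1","H1","H1","H0","H0","H4","H2"]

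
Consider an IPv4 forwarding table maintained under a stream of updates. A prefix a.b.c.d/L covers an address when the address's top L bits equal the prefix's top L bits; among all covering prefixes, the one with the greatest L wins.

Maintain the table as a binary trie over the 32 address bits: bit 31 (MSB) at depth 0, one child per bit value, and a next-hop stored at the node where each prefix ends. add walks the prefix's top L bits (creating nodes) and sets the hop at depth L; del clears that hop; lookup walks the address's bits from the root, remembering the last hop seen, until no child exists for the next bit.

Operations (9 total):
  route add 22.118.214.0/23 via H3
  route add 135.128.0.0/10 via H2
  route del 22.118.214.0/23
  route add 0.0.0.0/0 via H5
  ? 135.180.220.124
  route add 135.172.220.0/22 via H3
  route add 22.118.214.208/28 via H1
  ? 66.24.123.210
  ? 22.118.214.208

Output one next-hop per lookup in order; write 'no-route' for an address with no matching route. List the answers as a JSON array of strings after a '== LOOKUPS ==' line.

Process each operation:
  add 22.118.214.0/23 -> H3 at depth 23
  add 135.128.0.0/10 -> H2 at depth 10
  del 22.118.214.0/23 (clear depth 23)
  add 0.0.0.0/0 -> H5 at depth 0
  ? 135.180.220.124  path d0:H5→d1:-→d2:-→d3:-→d4:-→d5:-→d6:-→d7:-→d8:-→d9:-→d10:H2  best=H2
  add 135.172.220.0/22 -> H3 at depth 22
  add 22.118.214.208/28 -> H1 at depth 28
  ? 66.24.123.210  path d0:H5→d1:-  best=H5
  ? 22.118.214.208  path d0:H5→d1:-→d2:-→d3:-→d4:-→d5:-→d6:-→d7:-→d8:-→d9:-→d10:-→d11:-→d12:-→d13:-→d14:-→d15:-→d16:-→d17:-→d18:-→d19:-→d20:-→d21:-→d22:-→d23:-→d24:-→d25:-→d26:-→d27:-→d28:H1  best=H1

== LOOKUPS ==
["H2","H5","H1"]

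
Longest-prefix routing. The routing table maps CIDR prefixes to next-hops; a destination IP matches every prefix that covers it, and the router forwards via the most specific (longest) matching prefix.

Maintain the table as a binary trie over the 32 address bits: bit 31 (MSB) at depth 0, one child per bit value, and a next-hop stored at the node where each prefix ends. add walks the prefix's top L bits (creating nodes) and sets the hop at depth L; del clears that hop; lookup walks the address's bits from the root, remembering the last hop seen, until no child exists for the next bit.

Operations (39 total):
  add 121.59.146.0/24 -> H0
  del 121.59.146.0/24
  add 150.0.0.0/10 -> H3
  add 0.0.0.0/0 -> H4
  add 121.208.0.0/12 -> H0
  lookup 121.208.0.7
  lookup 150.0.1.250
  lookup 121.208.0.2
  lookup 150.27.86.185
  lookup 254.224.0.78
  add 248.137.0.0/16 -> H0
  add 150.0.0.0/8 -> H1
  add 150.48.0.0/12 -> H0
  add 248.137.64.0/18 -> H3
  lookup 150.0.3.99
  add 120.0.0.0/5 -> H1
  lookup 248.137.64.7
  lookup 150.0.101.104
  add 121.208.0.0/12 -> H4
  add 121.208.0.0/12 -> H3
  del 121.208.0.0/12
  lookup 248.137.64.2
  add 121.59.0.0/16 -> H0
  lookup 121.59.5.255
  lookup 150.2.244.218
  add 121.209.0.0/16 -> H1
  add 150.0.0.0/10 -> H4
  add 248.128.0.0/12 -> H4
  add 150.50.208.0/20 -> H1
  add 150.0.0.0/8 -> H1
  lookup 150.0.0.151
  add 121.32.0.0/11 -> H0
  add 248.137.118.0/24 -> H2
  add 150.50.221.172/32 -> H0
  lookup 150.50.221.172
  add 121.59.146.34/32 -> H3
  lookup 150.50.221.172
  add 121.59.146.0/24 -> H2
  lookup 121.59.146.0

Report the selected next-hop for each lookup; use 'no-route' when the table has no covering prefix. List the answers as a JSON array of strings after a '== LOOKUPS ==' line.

Process each operation:
  + 121.59.146.0/24 (H0) depth=24
  del 121.59.146.0/24 (clear depth 24)
  + 150.0.0.0/10 (H3) depth=10
  + 0.0.0.0/0 (H4) depth=0
  + 121.208.0.0/12 (H0) depth=12
  lookup 121.208.0.7: bits 011110011101 walk d0:H4→d1:-→d2:-→d3:-→d4:-→d5:-→d6:-→d7:-→d8:-→d9:-→d10:-→d11:-→d12:H0 -> H0
  lookup 150.0.1.250: bits 1001011000 walk d0:H4→d1:-→d2:-→d3:-→d4:-→d5:-→d6:-→d7:-→d8:-→d9:-→d10:H3 -> H3
  lookup 121.208.0.2: bits 011110011101 walk d0:H4→d1:-→d2:-→d3:-→d4:-→d5:-→d6:-→d7:-→d8:-→d9:-→d10:-→d11:-→d12:H0 -> H0
  lookup 150.27.86.185: bits 1001011000 walk d0:H4→d1:-→d2:-→d3:-→d4:-→d5:-→d6:-→d7:-→d8:-→d9:-→d10:H3 -> H3
  lookup 254.224.0.78: bits 1 walk d0:H4→d1:- -> H4
  + 248.137.0.0/16 (H0) depth=16
  + 150.0.0.0/8 (H1) depth=8
  + 150.48.0.0/12 (H0) depth=12
  + 248.137.64.0/18 (H3) depth=18
  lookup 150.0.3.99: bits 1001011000 walk d0:H4→d1:-→d2:-→d3:-→d4:-→d5:-→d6:-→d7:-→d8:H1→d9:-→d10:H3 -> H3
  + 120.0.0.0/5 (H1) depth=5
  lookup 248.137.64.7: bits 111110001000100101 walk d0:H4→d1:-→d2:-→d3:-→d4:-→d5:-→d6:-→d7:-→d8:-→d9:-→d10:-→d11:-→d12:-→d13:-→d14:-→d15:-→d16:H0→d17:-→d18:H3 -> H3
  lookup 150.0.101.104: bits 1001011000 walk d0:H4→d1:-→d2:-→d3:-→d4:-→d5:-→d6:-→d7:-→d8:H1→d9:-→d10:H3 -> H3
  + 121.208.0.0/12 (H4) depth=12
  + 121.208.0.0/12 (H3) depth=12
  del 121.208.0.0/12 (clear depth 12)
  lookup 248.137.64.2: bits 111110001000100101 walk d0:H4→d1:-→d2:-→d3:-→d4:-→d5:-→d6:-→d7:-→d8:-→d9:-→d10:-→d11:-→d12:-→d13:-→d14:-→d15:-→d16:H0→d17:-→d18:H3 -> H3
  + 121.59.0.0/16 (H0) depth=16
  lookup 121.59.5.255: bits 0111100100111011 walk d0:H4→d1:-→d2:-→d3:-→d4:-→d5:H1→d6:-→d7:-→d8:-→d9:-→d10:-→d11:-→d12:-→d13:-→d14:-→d15:-→d16:H0 -> H0
  lookup 150.2.244.218: bits 1001011000 walk d0:H4→d1:-→d2:-→d3:-→d4:-→d5:-→d6:-→d7:-→d8:H1→d9:-→d10:H3 -> H3
  + 121.209.0.0/16 (H1) depth=16
  + 150.0.0.0/10 (H4) depth=10
  + 248.128.0.0/12 (H4) depth=12
  + 150.50.208.0/20 (H1) depth=20
  + 150.0.0.0/8 (H1) depth=8
  lookup 150.0.0.151: bits 1001011000 walk d0:H4→d1:-→d2:-→d3:-→d4:-→d5:-→d6:-→d7:-→d8:H1→d9:-→d10:H4 -> H4
  + 121.32.0.0/11 (H0) depth=11
  + 248.137.118.0/24 (H2) depth=24
  + 150.50.221.172/32 (H0) depth=32
  lookup 150.50.221.172: bits 10010110001100101101110110101100 walk d0:H4→d1:-→d2:-→d3:-→d4:-→d5:-→d6:-→d7:-→d8:H1→d9:-→d10:H4→d11:-→d12:H0→d13:-→d14:-→d15:-→d16:-→d17:-→d18:-→d19:-→d20:H1→d21:-→d22:-→d23:-→d24:-→d25:-→d26:-→d27:-→d28:-→d29:-→d30:-→d31:-→d32:H0 -> H0
  + 121.59.146.34/32 (H3) depth=32
  lookup 150.50.221.172: bits 10010110001100101101110110101100 walk d0:H4→d1:-→d2:-→d3:-→d4:-→d5:-→d6:-→d7:-→d8:H1→d9:-→d10:H4→d11:-→d12:H0→d13:-→d14:-→d15:-→d16:-→d17:-→d18:-→d19:-→d20:H1→d21:-→d22:-→d23:-→d24:-→d25:-→d26:-→d27:-→d28:-→d29:-→d30:-→d31:-→d32:H0 -> H0
  + 121.59.146.0/24 (H2) depth=24
  lookup 121.59.146.0: bits 01111001001110111001001000 walk d0:H4→d1:-→d2:-→d3:-→d4:-→d5:H1→d6:-→d7:-→d8:-→d9:-→d10:-→d11:H0→d12:-→d13:-→d14:-→d15:-→d16:H0→d17:-→d18:-→d19:-→d20:-→d21:-→d22:-→d23:-→d24:H2→d25:-→d26:- -> H2

== LOOKUPS ==
["H0","H3","H0","H3","H4","H3","H3","H3","H3","H0","H3","H4","H0","H0","H2"]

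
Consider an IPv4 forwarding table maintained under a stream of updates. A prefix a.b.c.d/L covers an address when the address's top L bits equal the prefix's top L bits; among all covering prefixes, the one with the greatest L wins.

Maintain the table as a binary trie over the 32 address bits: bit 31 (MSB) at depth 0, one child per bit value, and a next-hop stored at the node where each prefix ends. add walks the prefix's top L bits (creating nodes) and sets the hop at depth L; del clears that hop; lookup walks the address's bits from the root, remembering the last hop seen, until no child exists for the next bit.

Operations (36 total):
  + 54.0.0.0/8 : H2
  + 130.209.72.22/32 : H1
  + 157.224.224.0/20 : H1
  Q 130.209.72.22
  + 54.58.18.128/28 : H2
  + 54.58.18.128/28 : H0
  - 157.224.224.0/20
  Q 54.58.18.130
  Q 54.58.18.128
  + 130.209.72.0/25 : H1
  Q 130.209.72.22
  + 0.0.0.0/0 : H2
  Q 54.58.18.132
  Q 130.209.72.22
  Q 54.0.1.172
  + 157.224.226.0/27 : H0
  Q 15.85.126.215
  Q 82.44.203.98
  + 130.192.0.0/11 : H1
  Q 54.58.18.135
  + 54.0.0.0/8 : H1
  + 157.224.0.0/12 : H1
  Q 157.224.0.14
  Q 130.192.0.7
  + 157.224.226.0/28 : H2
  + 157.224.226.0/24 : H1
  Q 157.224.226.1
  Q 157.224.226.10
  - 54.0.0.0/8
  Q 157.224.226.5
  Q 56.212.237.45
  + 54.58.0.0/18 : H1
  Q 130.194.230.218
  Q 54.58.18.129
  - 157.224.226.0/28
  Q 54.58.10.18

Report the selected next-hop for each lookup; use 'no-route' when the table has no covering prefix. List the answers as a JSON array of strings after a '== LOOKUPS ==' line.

Process each operation:
  + 54.0.0.0/8 (H2) depth=8
  + 130.209.72.22/32 (H1) depth=32
  + 157.224.224.0/20 (H1) depth=20
  ? 130.209.72.22  path d0:-→d1:-→d2:-→d3:-→d4:-→d5:-→d6:-→d7:-→d8:-→d9:-→d10:-→d11:-→d12:-→d13:-→d14:-→d15:-→d16:-→d17:-→d18:-→d19:-→d20:-→d21:-→d22:-→d23:-→d24:-→d25:-→d26:-→d27:-→d28:-→d29:-→d30:-→d31:-→d32:H1  best=H1
  + 54.58.18.128/28 (H2) depth=28
  + 54.58.18.128/28 (H0) depth=28
  - 157.224.224.0/20 clear@20
  ? 54.58.18.130  path d0:-→d1:-→d2:-→d3:-→d4:-→d5:-→d6:-→d7:-→d8:H2→d9:-→d10:-→d11:-→d12:-→d13:-→d14:-→d15:-→d16:-→d17:-→d18:-→d19:-→d20:-→d21:-→d22:-→d23:-→d24:-→d25:-→d26:-→d27:-→d28:H0  best=H0
  ? 54.58.18.128  path d0:-→d1:-→d2:-→d3:-→d4:-→d5:-→d6:-→d7:-→d8:H2→d9:-→d10:-→d11:-→d12:-→d13:-→d14:-→d15:-→d16:-→d17:-→d18:-→d19:-→d20:-→d21:-→d22:-→d23:-→d24:-→d25:-→d26:-→d27:-→d28:H0  best=H0
  + 130.209.72.0/25 (H1) depth=25
  ? 130.209.72.22  path d0:-→d1:-→d2:-→d3:-→d4:-→d5:-→d6:-→d7:-→d8:-→d9:-→d10:-→d11:-→d12:-→d13:-→d14:-→d15:-→d16:-→d17:-→d18:-→d19:-→d20:-→d21:-→d22:-→d23:-→d24:-→d25:H1→d26:-→d27:-→d28:-→d29:-→d30:-→d31:-→d32:H1  best=H1
  + 0.0.0.0/0 (H2) depth=0
  ? 54.58.18.132  path d0:H2→d1:-→d2:-→d3:-→d4:-→d5:-→d6:-→d7:-→d8:H2→d9:-→d10:-→d11:-→d12:-→d13:-→d14:-→d15:-→d16:-→d17:-→d18:-→d19:-→d20:-→d21:-→d22:-→d23:-→d24:-→d25:-→d26:-→d27:-→d28:H0  best=H0
  ? 130.209.72.22  path d0:H2→d1:-→d2:-→d3:-→d4:-→d5:-→d6:-→d7:-→d8:-→d9:-→d10:-→d11:-→d12:-→d13:-→d14:-→d15:-→d16:-→d17:-→d18:-→d19:-→d20:-→d21:-→d22:-→d23:-→d24:-→d25:H1→d26:-→d27:-→d28:-→d29:-→d30:-→d31:-→d32:H1  best=H1
  ? 54.0.1.172  path d0:H2→d1:-→d2:-→d3:-→d4:-→d5:-→d6:-→d7:-→d8:H2→d9:-→d10:-  best=H2
  + 157.224.226.0/27 (H0) depth=27
  ? 15.85.126.215  path d0:H2→d1:-→d2:-  best=H2
  ? 82.44.203.98  path d0:H2→d1:-  best=H2
  + 130.192.0.0/11 (H1) depth=11
  ? 54.58.18.135  path d0:H2→d1:-→d2:-→d3:-→d4:-→d5:-→d6:-→d7:-→d8:H2→d9:-→d10:-→d11:-→d12:-→d13:-→d14:-→d15:-→d16:-→d17:-→d18:-→d19:-→d20:-→d21:-→d22:-→d23:-→d24:-→d25:-→d26:-→d27:-→d28:H0  best=H0
  + 54.0.0.0/8 (H1) depth=8
  + 157.224.0.0/12 (H1) depth=12
  ? 157.224.0.14  path d0:H2→d1:-→d2:-→d3:-→d4:-→d5:-→d6:-→d7:-→d8:-→d9:-→d10:-→d11:-→d12:H1→d13:-→d14:-→d15:-→d16:-  best=H1
  ? 130.192.0.7  path d0:H2→d1:-→d2:-→d3:-→d4:-→d5:-→d6:-→d7:-→d8:-→d9:-→d10:-→d11:H1  best=H1
  + 157.224.226.0/28 (H2) depth=28
  + 157.224.226.0/24 (H1) depth=24
  ? 157.224.226.1  path d0:H2→d1:-→d2:-→d3:-→d4:-→d5:-→d6:-→d7:-→d8:-→d9:-→d10:-→d11:-→d12:H1→d13:-→d14:-→d15:-→d16:-→d17:-→d18:-→d19:-→d20:-→d21:-→d22:-→d23:-→d24:H1→d25:-→d26:-→d27:H0→d28:H2  best=H2
  ? 157.224.226.10  path d0:H2→d1:-→d2:-→d3:-→d4:-→d5:-→d6:-→d7:-→d8:-→d9:-→d10:-→d11:-→d12:H1→d13:-→d14:-→d15:-→d16:-→d17:-→d18:-→d19:-→d20:-→d21:-→d22:-→d23:-→d24:H1→d25:-→d26:-→d27:H0→d28:H2  best=H2
  - 54.0.0.0/8 clear@8
  ? 157.224.226.5  path d0:H2→d1:-→d2:-→d3:-→d4:-→d5:-→d6:-→d7:-→d8:-→d9:-→d10:-→d11:-→d12:H1→d13:-→d14:-→d15:-→d16:-→d17:-→d18:-→d19:-→d20:-→d21:-→d22:-→d23:-→d24:H1→d25:-→d26:-→d27:H0→d28:H2  best=H2
  ? 56.212.237.45  path d0:H2→d1:-→d2:-→d3:-→d4:-  best=H2
  + 54.58.0.0/18 (H1) depth=18
  ? 130.194.230.218  path d0:H2→d1:-→d2:-→d3:-→d4:-→d5:-→d6:-→d7:-→d8:-→d9:-→d10:-→d11:H1  best=H1
  ? 54.58.18.129  path d0:H2→d1:-→d2:-→d3:-→d4:-→d5:-→d6:-→d7:-→d8:-→d9:-→d10:-→d11:-→d12:-→d13:-→d14:-→d15:-→d16:-→d17:-→d18:H1→d19:-→d20:-→d21:-→d22:-→d23:-→d24:-→d25:-→d26:-→d27:-→d28:H0  best=H0
  - 157.224.226.0/28 clear@28
  ? 54.58.10.18  path d0:H2→d1:-→d2:-→d3:-→d4:-→d5:-→d6:-→d7:-→d8:-→d9:-→d10:-→d11:-→d12:-→d13:-→d14:-→d15:-→d16:-→d17:-→d18:H1→d19:-  best=H1

== LOOKUPS ==
["H1","H0","H0","H1","H0","H1","H2","H2","H2","H0","H1","H1","H2","H2","H2","H2","H1","H0","H1"]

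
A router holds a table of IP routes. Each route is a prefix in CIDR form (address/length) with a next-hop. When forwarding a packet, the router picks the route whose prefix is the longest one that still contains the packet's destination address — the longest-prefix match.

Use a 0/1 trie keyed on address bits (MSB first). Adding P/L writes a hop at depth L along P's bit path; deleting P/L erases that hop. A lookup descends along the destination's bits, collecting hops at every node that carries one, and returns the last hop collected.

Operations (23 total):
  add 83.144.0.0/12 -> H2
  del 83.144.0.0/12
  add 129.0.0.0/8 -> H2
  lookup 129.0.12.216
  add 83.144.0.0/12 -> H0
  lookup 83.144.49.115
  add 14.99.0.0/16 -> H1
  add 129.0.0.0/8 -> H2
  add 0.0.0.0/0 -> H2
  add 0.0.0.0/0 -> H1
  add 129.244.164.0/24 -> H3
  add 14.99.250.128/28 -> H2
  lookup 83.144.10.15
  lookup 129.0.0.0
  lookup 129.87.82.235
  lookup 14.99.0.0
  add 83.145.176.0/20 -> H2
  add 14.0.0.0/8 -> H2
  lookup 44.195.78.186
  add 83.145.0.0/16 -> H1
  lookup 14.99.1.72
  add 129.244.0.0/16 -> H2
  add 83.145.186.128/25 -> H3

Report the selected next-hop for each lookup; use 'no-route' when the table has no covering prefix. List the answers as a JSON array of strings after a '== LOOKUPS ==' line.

Trace:
  + 83.144.0.0/12 (H2) depth=12
  del 83.144.0.0/12 (clear depth 12)
  + 129.0.0.0/8 (H2) depth=8
  lookup 129.0.12.216: bits 10000001 walk d0:-→d1:-→d2:-→d3:-→d4:-→d5:-→d6:-→d7:-→d8:H2 -> H2
  + 83.144.0.0/12 (H0) depth=12
  lookup 83.144.49.115: bits 010100111001 walk d0:-→d1:-→d2:-→d3:-→d4:-→d5:-→d6:-→d7:-→d8:-→d9:-→d10:-→d11:-→d12:H0 -> H0
  + 14.99.0.0/16 (H1) depth=16
  + 129.0.0.0/8 (H2) depth=8
  + 0.0.0.0/0 (H2) depth=0
  + 0.0.0.0/0 (H1) depth=0
  + 129.244.164.0/24 (H3) depth=24
  + 14.99.250.128/28 (H2) depth=28
  lookup 83.144.10.15: bits 010100111001 walk d0:H1→d1:-→d2:-→d3:-→d4:-→d5:-→d6:-→d7:-→d8:-→d9:-→d10:-→d11:-→d12:H0 -> H0
  lookup 129.0.0.0: bits 10000001 walk d0:H1→d1:-→d2:-→d3:-→d4:-→d5:-→d6:-→d7:-→d8:H2 -> H2
  lookup 129.87.82.235: bits 10000001 walk d0:H1→d1:-→d2:-→d3:-→d4:-→d5:-→d6:-→d7:-→d8:H2 -> H2
  lookup 14.99.0.0: bits 0000111001100011 walk d0:H1→d1:-→d2:-→d3:-→d4:-→d5:-→d6:-→d7:-→d8:-→d9:-→d10:-→d11:-→d12:-→d13:-→d14:-→d15:-→d16:H1 -> H1
  + 83.145.176.0/20 (H2) depth=20
  + 14.0.0.0/8 (H2) depth=8
  lookup 44.195.78.186: bits 00 walk d0:H1→d1:-→d2:- -> H1
  + 83.145.0.0/16 (H1) depth=16
  lookup 14.99.1.72: bits 0000111001100011 walk d0:H1→d1:-→d2:-→d3:-→d4:-→d5:-→d6:-→d7:-→d8:H2→d9:-→d10:-→d11:-→d12:-→d13:-→d14:-→d15:-→d16:H1 -> H1
  + 129.244.0.0/16 (H2) depth=16
  + 83.145.186.128/25 (H3) depth=25

== LOOKUPS ==
["H2","H0","H0","H2","H2","H1","H1","H1"]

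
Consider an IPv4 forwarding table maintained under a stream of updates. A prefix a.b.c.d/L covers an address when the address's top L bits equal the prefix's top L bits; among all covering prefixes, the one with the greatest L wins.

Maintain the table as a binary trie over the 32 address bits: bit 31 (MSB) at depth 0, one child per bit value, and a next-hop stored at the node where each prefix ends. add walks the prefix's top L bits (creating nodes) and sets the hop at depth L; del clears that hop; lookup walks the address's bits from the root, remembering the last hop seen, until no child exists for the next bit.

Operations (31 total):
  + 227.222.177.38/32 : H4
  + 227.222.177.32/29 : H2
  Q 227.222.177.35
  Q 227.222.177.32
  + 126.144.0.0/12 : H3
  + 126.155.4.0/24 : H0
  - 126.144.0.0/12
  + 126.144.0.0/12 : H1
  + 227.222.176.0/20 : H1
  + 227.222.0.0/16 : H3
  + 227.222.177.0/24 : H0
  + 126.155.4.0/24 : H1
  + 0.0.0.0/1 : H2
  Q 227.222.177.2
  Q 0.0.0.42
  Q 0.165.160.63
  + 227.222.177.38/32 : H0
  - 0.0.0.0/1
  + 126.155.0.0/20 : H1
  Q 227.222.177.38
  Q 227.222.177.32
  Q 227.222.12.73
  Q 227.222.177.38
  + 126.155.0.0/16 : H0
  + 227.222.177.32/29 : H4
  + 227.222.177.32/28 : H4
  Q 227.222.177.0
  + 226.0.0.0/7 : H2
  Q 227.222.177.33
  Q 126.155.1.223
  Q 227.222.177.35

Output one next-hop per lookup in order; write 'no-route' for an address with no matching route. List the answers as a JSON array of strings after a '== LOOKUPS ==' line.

Apply in order:
  + 227.222.177.38/32 (H4) depth=32
  + 227.222.177.32/29 (H2) depth=29
  Q 227.222.177.35: descend 11100011110111101011000100100 ; hops seen [H2] ; pick H2
  Q 227.222.177.32: descend 11100011110111101011000100100 ; hops seen [H2] ; pick H2
  + 126.144.0.0/12 (H3) depth=12
  + 126.155.4.0/24 (H0) depth=24
  del 126.144.0.0/12 (clear depth 12)
  + 126.144.0.0/12 (H1) depth=12
  + 227.222.176.0/20 (H1) depth=20
  + 227.222.0.0/16 (H3) depth=16
  + 227.222.177.0/24 (H0) depth=24
  + 126.155.4.0/24 (H1) depth=24
  + 0.0.0.0/1 (H2) depth=1
  Q 227.222.177.2: descend 11100011110111101011000100 ; hops seen [H3,H1,H0] ; pick H0
  Q 0.0.0.42: descend 0 ; hops seen [H2] ; pick H2
  Q 0.165.160.63: descend 0 ; hops seen [H2] ; pick H2
  + 227.222.177.38/32 (H0) depth=32
  del 0.0.0.0/1 (clear depth 1)
  + 126.155.0.0/20 (H1) depth=20
  Q 227.222.177.38: descend 11100011110111101011000100100110 ; hops seen [H3,H1,H0,H2,H0] ; pick H0
  Q 227.222.177.32: descend 11100011110111101011000100100 ; hops seen [H3,H1,H0,H2] ; pick H2
  Q 227.222.12.73: descend 1110001111011110 ; hops seen [H3] ; pick H3
  Q 227.222.177.38: descend 11100011110111101011000100100110 ; hops seen [H3,H1,H0,H2,H0] ; pick H0
  + 126.155.0.0/16 (H0) depth=16
  + 227.222.177.32/29 (H4) depth=29
  + 227.222.177.32/28 (H4) depth=28
  Q 227.222.177.0: descend 11100011110111101011000100 ; hops seen [H3,H1,H0] ; pick H0
  + 226.0.0.0/7 (H2) depth=7
  Q 227.222.177.33: descend 11100011110111101011000100100 ; hops seen [H2,H3,H1,H0,H4,H4] ; pick H4
  Q 126.155.1.223: descend 011111101001101100000 ; hops seen [H1,H0,H1] ; pick H1
  Q 227.222.177.35: descend 11100011110111101011000100100 ; hops seen [H2,H3,H1,H0,H4,H4] ; pick H4

== LOOKUPS ==
["H2","H2","H0","H2","H2","H0","H2","H3","H0","H0","H4","H1","H4"]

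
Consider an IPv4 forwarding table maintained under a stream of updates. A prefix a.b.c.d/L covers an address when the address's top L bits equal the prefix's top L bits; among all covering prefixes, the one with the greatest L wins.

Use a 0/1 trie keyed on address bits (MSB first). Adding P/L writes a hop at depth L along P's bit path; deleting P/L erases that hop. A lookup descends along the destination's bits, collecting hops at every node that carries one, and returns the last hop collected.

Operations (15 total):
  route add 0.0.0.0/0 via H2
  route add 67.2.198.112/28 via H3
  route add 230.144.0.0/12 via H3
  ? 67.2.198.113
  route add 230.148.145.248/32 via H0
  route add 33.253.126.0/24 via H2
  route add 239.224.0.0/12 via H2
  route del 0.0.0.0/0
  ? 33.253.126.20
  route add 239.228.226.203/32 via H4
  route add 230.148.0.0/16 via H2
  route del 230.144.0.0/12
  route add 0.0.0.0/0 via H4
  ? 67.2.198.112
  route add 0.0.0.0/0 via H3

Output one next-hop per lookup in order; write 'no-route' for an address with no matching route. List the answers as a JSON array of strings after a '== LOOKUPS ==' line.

Trace:
  add 0.0.0.0/0 -> H2 at depth 0
  add 67.2.198.112/28 -> H3 at depth 28
  add 230.144.0.0/12 -> H3 at depth 12
  lookup 67.2.198.113: bits 0100001100000010110001100111 walk d0:H2→d1:-→d2:-→d3:-→d4:-→d5:-→d6:-→d7:-→d8:-→d9:-→d10:-→d11:-→d12:-→d13:-→d14:-→d15:-→d16:-→d17:-→d18:-→d19:-→d20:-→d21:-→d22:-→d23:-→d24:-→d25:-→d26:-→d27:-→d28:H3 -> H3
  add 230.148.145.248/32 -> H0 at depth 32
  add 33.253.126.0/24 -> H2 at depth 24
  add 239.224.0.0/12 -> H2 at depth 12
  - 0.0.0.0/0 clear@0
  lookup 33.253.126.20: bits 001000011111110101111110 walk d0:-→d1:-→d2:-→d3:-→d4:-→d5:-→d6:-→d7:-→d8:-→d9:-→d10:-→d11:-→d12:-→d13:-→d14:-→d15:-→d16:-→d17:-→d18:-→d19:-→d20:-→d21:-→d22:-→d23:-→d24:H2 -> H2
  add 239.228.226.203/32 -> H4 at depth 32
  add 230.148.0.0/16 -> H2 at depth 16
  - 230.144.0.0/12 clear@12
  add 0.0.0.0/0 -> H4 at depth 0
  lookup 67.2.198.112: bits 0100001100000010110001100111 walk d0:H4→d1:-→d2:-→d3:-→d4:-→d5:-→d6:-→d7:-→d8:-→d9:-→d10:-→d11:-→d12:-→d13:-→d14:-→d15:-→d16:-→d17:-→d18:-→d19:-→d20:-→d21:-→d22:-→d23:-→d24:-→d25:-→d26:-→d27:-→d28:H3 -> H3
  add 0.0.0.0/0 -> H3 at depth 0

== LOOKUPS ==
["H3","H2","H3"]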